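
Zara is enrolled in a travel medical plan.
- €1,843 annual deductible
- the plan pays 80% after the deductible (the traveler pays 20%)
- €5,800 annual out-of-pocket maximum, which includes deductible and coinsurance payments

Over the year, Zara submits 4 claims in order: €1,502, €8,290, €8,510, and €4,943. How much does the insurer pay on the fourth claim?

Bill 1, €1,502: fully absorbed by the deductible. Traveler owes €1,502 (running OOP €1,502). Plan pays €1,502 − €1,502 = €0.
Bill 2, €8,290: deductible takes €341, €7,949 remains; coinsurance €7,949 × 20% = €1,589.80. Traveler owes €1,930.80 (running OOP €3,432.80). Insurer: €8,290 − €1,930.80 = €6,359.20.
Bill 3, €8,510: deductible already satisfied, so traveler's share is 20% × €8,510 = €1,702. Cost to traveler: €1,702. OOP to date €5,134.80. Insurer: €8,510 − €1,702 = €6,808.
Bill 4, €4,943: deductible met; 20% of €4,943 = €988.60. OOP would hit €6,123.40 > €5,800, so the cap limits the traveler to €5,800 − €5,134.80 = €665.20. Insurer: €4,943 − €665.20 = €4,277.80.

€4,277.80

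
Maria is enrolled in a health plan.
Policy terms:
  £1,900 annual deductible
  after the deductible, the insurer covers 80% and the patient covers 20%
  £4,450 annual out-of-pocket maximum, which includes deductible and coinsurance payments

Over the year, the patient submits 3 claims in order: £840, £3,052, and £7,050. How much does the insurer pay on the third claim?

Claim 1 — £840: all of it applies to the deductible. Cost to patient: £840. OOP to date £840. Insurer: £840 − £840 = £0.
Claim 2 — £3,052: deductible takes £1,060, £1,992 remains; coinsurance £1,992 × 20% = £398.40. Patient pays £1,458.40; OOP now £2,298.40. Plan pays £3,052 − £1,458.40 = £1,593.60.
Claim 3 — £7,050: 20% coinsurance on £7,050 = £1,410. Patient owes £1,410 (running OOP £3,708.40). Insurer: £7,050 − £1,410 = £5,640.

£5,640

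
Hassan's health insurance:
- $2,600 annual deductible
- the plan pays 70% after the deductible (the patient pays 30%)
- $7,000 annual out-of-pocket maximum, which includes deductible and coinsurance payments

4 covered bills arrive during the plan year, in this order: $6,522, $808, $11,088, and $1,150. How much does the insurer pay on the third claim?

Claim 1 — $6,522: deductible takes $2,600, $3,922 remains; 30% of $3,922 = $1,176.60. Cost to patient: $3,776.60. OOP to date $3,776.60. Insurer: $6,522 − $3,776.60 = $2,745.40.
Claim 2 — $808: deductible already satisfied, so patient's share is 30% × $808 = $242.40. Patient owes $242.40 (running OOP $4,019). Insurer: $808 − $242.40 = $565.60.
Claim 3 — $11,088: 30% coinsurance on $11,088 = $3,326.40. OOP would hit $7,345.40 > $7,000, so the cap limits the patient to $7,000 − $4,019 = $2,981. Insurer: $11,088 − $2,981 = $8,107.

$8,107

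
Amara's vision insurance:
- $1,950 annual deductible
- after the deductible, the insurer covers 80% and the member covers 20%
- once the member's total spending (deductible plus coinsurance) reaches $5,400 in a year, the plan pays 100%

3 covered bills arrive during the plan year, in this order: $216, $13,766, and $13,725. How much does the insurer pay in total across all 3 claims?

Bill 1, $216: entire amount goes to the deductible. Cost to member: $216. OOP to date $216. Insurer: $216 − $216 = $0.
Bill 2, $13,766: deductible takes $1,734, $12,032 remains; member's 20% is $2,406.40. Member pays $4,140.40; OOP now $4,356.40. Insurer: $13,766 − $4,140.40 = $9,625.60.
Bill 3, $13,725: deductible already satisfied, so member's share is 20% × $13,725 = $2,745. Adding that to $4,356.40 gives $7,101.40, past the $5,400 cap; member pays only $5,400 − $4,356.40 = $1,043.60. Insurer: $13,725 − $1,043.60 = $12,681.40.
Insurer total: $0 + $9,625.60 + $12,681.40 = $22,307.

$22,307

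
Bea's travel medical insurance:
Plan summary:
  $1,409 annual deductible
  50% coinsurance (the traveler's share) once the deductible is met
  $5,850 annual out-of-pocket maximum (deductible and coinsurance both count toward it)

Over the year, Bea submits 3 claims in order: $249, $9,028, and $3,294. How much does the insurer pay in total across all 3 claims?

Claim 1 — $249: fully absorbed by the deductible. Traveler pays $249; OOP now $249. Insurer: $249 − $249 = $0.
Claim 2 — $9,028: deductible takes $1,160, $7,868 remains; coinsurance $7,868 × 50% = $3,934. Traveler pays $5,094; OOP now $5,343. Insurer: $9,028 − $5,094 = $3,934.
Claim 3 — $3,294: deductible met; 50% of $3,294 = $1,647. OOP would hit $6,990 > $5,850, so the cap limits the traveler to $5,850 − $5,343 = $507. Insurer: $3,294 − $507 = $2,787.
Insurer total = bills − traveler's total = $12,571 − $5,850 = $6,721.

$6,721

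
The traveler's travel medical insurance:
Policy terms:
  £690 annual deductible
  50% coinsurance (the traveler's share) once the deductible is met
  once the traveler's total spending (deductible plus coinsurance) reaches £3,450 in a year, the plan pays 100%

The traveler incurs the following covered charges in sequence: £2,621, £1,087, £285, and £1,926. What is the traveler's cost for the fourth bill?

£963

Bill 1, £2,621: deductible takes £690, £1,931 remains; traveler's 50% is £965.50. Traveler owes £1,655.50 (running OOP £1,655.50).
Bill 2, £1,087: deductible met; 50% of £1,087 = £543.50. Cost to traveler: £543.50. OOP to date £2,199.
Bill 3, £285: deductible met; 50% of £285 = £142.50. Cost to traveler: £142.50. OOP to date £2,341.50.
Bill 4, £1,926: 50% coinsurance on £1,926 = £963. Traveler pays £963; OOP now £3,304.50.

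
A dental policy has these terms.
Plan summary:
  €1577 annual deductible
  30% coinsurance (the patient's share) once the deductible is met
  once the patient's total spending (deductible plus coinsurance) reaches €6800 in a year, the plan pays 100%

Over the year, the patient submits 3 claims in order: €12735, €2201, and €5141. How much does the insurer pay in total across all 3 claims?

Claim 1 — €12735: deductible takes €1577, €11158 remains; 30% of €11158 = €3347.40. Patient owes €4924.40 (running OOP €4924.40). Insurer: €12735 − €4924.40 = €7810.60.
Claim 2 — €2201: deductible already satisfied, so patient's share is 30% × €2201 = €660.30. Patient owes €660.30 (running OOP €5584.70). Plan pays €2201 − €660.30 = €1540.70.
Claim 3 — €5141: deductible already satisfied, so patient's share is 30% × €5141 = €1542.30. That would push OOP to €7127, over the €6800 cap, so patient pays €6800 − €5584.70 = €1215.30. Insurer: €5141 − €1215.30 = €3925.70.
Insurer total: €7810.60 + €1540.70 + €3925.70 = €13277.

€13277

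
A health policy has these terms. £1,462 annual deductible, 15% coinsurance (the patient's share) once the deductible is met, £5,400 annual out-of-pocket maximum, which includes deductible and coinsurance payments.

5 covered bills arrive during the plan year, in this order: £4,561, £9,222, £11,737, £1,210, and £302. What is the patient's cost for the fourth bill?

£181.50

Bill 1, £4,561: deductible takes £1,462, £3,099 remains; coinsurance £3,099 × 15% = £464.85. Cost to patient: £1,926.85. OOP to date £1,926.85.
Bill 2, £9,222: deductible met; 15% of £9,222 = £1,383.30. Cost to patient: £1,383.30. OOP to date £3,310.15.
Bill 3, £11,737: 15% coinsurance on £11,737 = £1,760.55. Patient owes £1,760.55 (running OOP £5,070.70).
Bill 4, £1,210: 15% coinsurance on £1,210 = £181.50. Patient owes £181.50 (running OOP £5,252.20).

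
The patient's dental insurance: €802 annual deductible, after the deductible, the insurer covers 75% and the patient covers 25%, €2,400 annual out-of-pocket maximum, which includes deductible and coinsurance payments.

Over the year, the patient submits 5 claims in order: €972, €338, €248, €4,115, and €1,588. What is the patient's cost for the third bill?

€62

Bill 1, €972: €802 to deductible, leaving €170; 25% of €170 = €42.50. Patient owes €844.50 (running OOP €844.50).
Bill 2, €338: 25% coinsurance on €338 = €84.50. Patient owes €84.50 (running OOP €929).
Bill 3, €248: deductible met; 25% of €248 = €62. Cost to patient: €62. OOP to date €991.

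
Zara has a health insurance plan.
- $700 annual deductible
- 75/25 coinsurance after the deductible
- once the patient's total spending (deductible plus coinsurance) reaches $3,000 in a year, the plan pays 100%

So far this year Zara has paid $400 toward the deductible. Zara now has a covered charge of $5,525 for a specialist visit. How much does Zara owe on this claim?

$1,606.25

Remaining deductible: $700 − $400 = $300.
The remaining $5,225 (= $5,525 − $300) moves to coinsurance.
Patient's 25% share of $5,225 is $1,306.25.
That puts the patient's cost at $300 + $1,306.25 = $1,606.25 before any cap.
Total out-of-pocket so far would be $400 + $1,606.25 = $2,006.25, below the $3,000 cap — no reduction.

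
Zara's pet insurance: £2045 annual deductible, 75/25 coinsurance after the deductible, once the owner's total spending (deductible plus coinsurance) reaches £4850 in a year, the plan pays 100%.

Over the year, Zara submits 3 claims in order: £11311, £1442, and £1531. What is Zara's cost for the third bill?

£128

Claim 1 (£11311): £2045 finishes the deductible; £9266 goes to coinsurance; coinsurance £9266 × 25% = £2316.50. Owner pays £4361.50; OOP now £4361.50.
Claim 2 (£1442): deductible already satisfied, so owner's share is 25% × £1442 = £360.50. Owner pays £360.50; OOP now £4722.
Claim 3 (£1531): 25% coinsurance on £1531 = £382.75. That would push OOP to £5104.75, over the £4850 cap, so owner pays £4850 − £4722 = £128.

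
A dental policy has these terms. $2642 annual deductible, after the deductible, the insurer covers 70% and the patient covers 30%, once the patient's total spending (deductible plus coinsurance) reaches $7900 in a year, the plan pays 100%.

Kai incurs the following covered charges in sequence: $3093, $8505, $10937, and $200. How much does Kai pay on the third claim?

$2571.20

Claim 1 — $3093: deductible takes $2642, $451 remains; coinsurance $451 × 30% = $135.30. Cost to patient: $2777.30. OOP to date $2777.30.
Claim 2 — $8505: deductible already satisfied, so patient's share is 30% × $8505 = $2551.50. Patient owes $2551.50 (running OOP $5328.80).
Claim 3 — $10937: deductible already satisfied, so patient's share is 30% × $10937 = $3281.10. That would push OOP to $8609.90, over the $7900 cap, so patient pays $7900 − $5328.80 = $2571.20.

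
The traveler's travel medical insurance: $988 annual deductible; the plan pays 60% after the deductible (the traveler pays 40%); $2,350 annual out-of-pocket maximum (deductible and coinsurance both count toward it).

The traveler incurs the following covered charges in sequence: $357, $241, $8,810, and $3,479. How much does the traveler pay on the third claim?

Claim 1 — $357: fully absorbed by the deductible. Traveler owes $357 (running OOP $357).
Claim 2 — $241: all of it applies to the deductible. Cost to traveler: $241. OOP to date $598.
Claim 3 — $8,810: deductible takes $390, $8,420 remains; 40% of $8,420 = $3,368. Together that's $390 + $3,368 = $3,758. OOP would hit $4,356 > $2,350, so the cap limits the traveler to $2,350 − $598 = $1,752.

$1,752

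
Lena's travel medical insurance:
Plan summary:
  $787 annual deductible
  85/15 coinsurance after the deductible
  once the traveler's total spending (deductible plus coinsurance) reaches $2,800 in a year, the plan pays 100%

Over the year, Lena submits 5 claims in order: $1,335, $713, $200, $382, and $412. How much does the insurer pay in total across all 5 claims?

$1,916.75

Claim 1 ($1,335): $787 finishes the deductible; $548 goes to coinsurance; 15% of $548 = $82.20. Traveler pays $869.20; OOP now $869.20. Plan pays $1,335 − $869.20 = $465.80.
Claim 2 ($713): deductible met; 15% of $713 = $106.95. Cost to traveler: $106.95. OOP to date $976.15. Insurer: $713 − $106.95 = $606.05.
Claim 3 ($200): deductible already satisfied, so traveler's share is 15% × $200 = $30. Traveler pays $30; OOP now $1,006.15. Plan pays $200 − $30 = $170.
Claim 4 ($382): deductible already satisfied, so traveler's share is 15% × $382 = $57.30. Cost to traveler: $57.30. OOP to date $1,063.45. Plan pays $382 − $57.30 = $324.70.
Claim 5 ($412): deductible already satisfied, so traveler's share is 15% × $412 = $61.80. Traveler pays $61.80; OOP now $1,125.25. Insurer: $412 − $61.80 = $350.20.
Insurer total = bills − traveler's total = $3,042 − $1,125.25 = $1,916.75.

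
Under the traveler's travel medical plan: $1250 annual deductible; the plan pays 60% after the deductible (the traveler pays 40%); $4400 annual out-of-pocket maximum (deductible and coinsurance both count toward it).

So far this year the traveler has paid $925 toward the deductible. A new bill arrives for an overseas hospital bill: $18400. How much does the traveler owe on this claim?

$925 of the $1250 deductible is already met, leaving $325.
That leaves $18400 − $325 = $18075 for coinsurance.
40% of $18075 = $7230 falls to the traveler.
Traveler responsibility before any cap: $325 + $7230 = $7555.
Year-to-date out-of-pocket would reach $925 + $7555 = $8480, above the $4400 maximum, so the traveler pays only $4400 − $925 = $3475.

$3475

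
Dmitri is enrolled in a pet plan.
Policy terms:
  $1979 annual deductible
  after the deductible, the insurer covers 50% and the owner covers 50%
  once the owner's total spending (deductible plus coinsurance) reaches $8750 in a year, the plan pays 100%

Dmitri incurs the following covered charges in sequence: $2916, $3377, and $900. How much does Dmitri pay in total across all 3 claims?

Bill 1, $2916: deductible takes $1979, $937 remains; coinsurance $937 × 50% = $468.50. Owner owes $2447.50 (running OOP $2447.50).
Bill 2, $3377: deductible met; 50% of $3377 = $1688.50. Owner pays $1688.50; OOP now $4136.
Bill 3, $900: 50% coinsurance on $900 = $450. Cost to owner: $450. OOP to date $4586.
Summing the owner's payments: $2447.50 + $1688.50 + $450 = $4586.

$4586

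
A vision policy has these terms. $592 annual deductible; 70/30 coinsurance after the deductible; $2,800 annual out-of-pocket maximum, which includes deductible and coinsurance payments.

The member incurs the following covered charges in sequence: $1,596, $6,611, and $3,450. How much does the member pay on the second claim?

$1,906.80

Claim 1 — $1,596: $592 to deductible, leaving $1,004; member's 30% is $301.20. Cost to member: $893.20. OOP to date $893.20.
Claim 2 — $6,611: deductible met; 30% of $6,611 = $1,983.30. That would push OOP to $2,876.50, over the $2,800 cap, so member pays $2,800 − $893.20 = $1,906.80.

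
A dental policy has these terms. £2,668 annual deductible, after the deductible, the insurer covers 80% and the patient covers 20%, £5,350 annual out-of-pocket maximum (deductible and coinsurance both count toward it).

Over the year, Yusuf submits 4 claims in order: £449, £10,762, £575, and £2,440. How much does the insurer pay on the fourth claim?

£1,952

#1 (£449): entire amount goes to the deductible. Cost to patient: £449. OOP to date £449. Plan pays £449 − £449 = £0.
#2 (£10,762): £2,219 finishes the deductible; £8,543 goes to coinsurance; 20% of £8,543 = £1,708.60. Patient owes £3,927.60 (running OOP £4,376.60). Plan pays £10,762 − £3,927.60 = £6,834.40.
#3 (£575): 20% coinsurance on £575 = £115. Patient pays £115; OOP now £4,491.60. Insurer: £575 − £115 = £460.
#4 (£2,440): deductible already satisfied, so patient's share is 20% × £2,440 = £488. Cost to patient: £488. OOP to date £4,979.60. Plan pays £2,440 − £488 = £1,952.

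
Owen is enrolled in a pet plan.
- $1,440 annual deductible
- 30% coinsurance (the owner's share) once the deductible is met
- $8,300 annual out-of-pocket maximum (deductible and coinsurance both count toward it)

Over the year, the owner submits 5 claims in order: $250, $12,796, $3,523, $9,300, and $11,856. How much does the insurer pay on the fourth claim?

#1 ($250): fully absorbed by the deductible. Cost to owner: $250. OOP to date $250. Insurer: $250 − $250 = $0.
#2 ($12,796): deductible takes $1,190, $11,606 remains; 30% of $11,606 = $3,481.80. Cost to owner: $4,671.80. OOP to date $4,921.80. Insurer: $12,796 − $4,671.80 = $8,124.20.
#3 ($3,523): deductible met; 30% of $3,523 = $1,056.90. Owner owes $1,056.90 (running OOP $5,978.70). Plan pays $3,523 − $1,056.90 = $2,466.10.
#4 ($9,300): 30% coinsurance on $9,300 = $2,790. Adding that to $5,978.70 gives $8,768.70, past the $8,300 cap; owner pays only $8,300 − $5,978.70 = $2,321.30. Plan pays $9,300 − $2,321.30 = $6,978.70.

$6,978.70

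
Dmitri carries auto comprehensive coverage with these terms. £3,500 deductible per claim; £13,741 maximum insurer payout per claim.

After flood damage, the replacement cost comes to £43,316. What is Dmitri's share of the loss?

Subtract the deductible: £43,316 − £3,500 = £39,816.
£39,816 exceeds the £13,741 limit, so the insurer pays the limit: £13,741.
The policyholder bears the rest of the original loss: £43,316 − £13,741 = £29,575.

£29,575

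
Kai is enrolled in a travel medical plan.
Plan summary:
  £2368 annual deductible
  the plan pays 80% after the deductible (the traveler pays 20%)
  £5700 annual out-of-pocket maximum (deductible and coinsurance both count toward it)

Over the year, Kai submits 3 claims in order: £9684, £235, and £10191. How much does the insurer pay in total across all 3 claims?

Claim 1 (£9684): £2368 to deductible, leaving £7316; 20% of £7316 = £1463.20. Traveler pays £3831.20; OOP now £3831.20. Plan pays £9684 − £3831.20 = £5852.80.
Claim 2 (£235): deductible already satisfied, so traveler's share is 20% × £235 = £47. Traveler pays £47; OOP now £3878.20. Plan pays £235 − £47 = £188.
Claim 3 (£10191): 20% coinsurance on £10191 = £2038.20. Adding that to £3878.20 gives £5916.40, past the £5700 cap; traveler pays only £5700 − £3878.20 = £1821.80. Plan pays £10191 − £1821.80 = £8369.20.
Insurer total: £5852.80 + £188 + £8369.20 = £14410.

£14410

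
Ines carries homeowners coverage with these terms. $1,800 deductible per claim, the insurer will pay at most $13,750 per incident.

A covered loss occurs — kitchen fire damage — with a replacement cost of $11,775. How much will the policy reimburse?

Less the $1,800 deductible: $11,775 − $1,800 = $9,975.
$9,975 ≤ $13,750, so the limit doesn't bind; insurer pays $9,975.

$9,975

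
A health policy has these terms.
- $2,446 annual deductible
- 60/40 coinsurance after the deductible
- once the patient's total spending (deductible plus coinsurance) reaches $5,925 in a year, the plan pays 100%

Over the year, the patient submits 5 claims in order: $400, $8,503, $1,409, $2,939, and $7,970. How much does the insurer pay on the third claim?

Claim 1 — $400: entire amount goes to the deductible. Patient owes $400 (running OOP $400). Plan pays $400 − $400 = $0.
Claim 2 — $8,503: $2,046 to deductible, leaving $6,457; coinsurance $6,457 × 40% = $2,582.80. Cost to patient: $4,628.80. OOP to date $5,028.80. Insurer: $8,503 − $4,628.80 = $3,874.20.
Claim 3 — $1,409: deductible already satisfied, so patient's share is 40% × $1,409 = $563.60. Patient owes $563.60 (running OOP $5,592.40). Insurer: $1,409 − $563.60 = $845.40.

$845.40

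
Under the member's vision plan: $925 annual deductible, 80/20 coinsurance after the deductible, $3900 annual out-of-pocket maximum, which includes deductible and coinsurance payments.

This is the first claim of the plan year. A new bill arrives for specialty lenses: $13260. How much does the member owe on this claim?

$3392

The full $925 deductible is still open; $925 of this bill applies to it.
That leaves $13260 − $925 = $12335 for coinsurance.
Member's 20% share of $12335 is $2467.
So the member owes $925 + $2467 = $3392 before any cap.
Year-to-date out-of-pocket becomes $0 + $3392 = $3392, still under the $3900 maximum, so no cap applies.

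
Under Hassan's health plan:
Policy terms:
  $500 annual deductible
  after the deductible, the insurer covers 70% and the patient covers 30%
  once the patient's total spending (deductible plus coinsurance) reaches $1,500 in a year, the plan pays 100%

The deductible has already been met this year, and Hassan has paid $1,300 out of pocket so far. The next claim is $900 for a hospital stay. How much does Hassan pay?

$200

The deductible is already satisfied, so the full bill goes to coinsurance.
Coinsurance: $900 × 30% = $270.
Year-to-date out-of-pocket would reach $1,300 + $270 = $1,570, above the $1,500 maximum, so the patient pays only $1,500 − $1,300 = $200.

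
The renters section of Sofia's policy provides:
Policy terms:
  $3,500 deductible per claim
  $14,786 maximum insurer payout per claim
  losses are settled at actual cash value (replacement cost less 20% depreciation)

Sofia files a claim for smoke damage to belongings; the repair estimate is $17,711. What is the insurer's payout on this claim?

$10,668.80

Actual cash value after 20% depreciation: $17,711 × 80% = $14,168.80.
Less the $3,500 deductible: $14,168.80 − $3,500 = $10,668.80.
$10,668.80 ≤ $14,786, so the limit doesn't bind; insurer pays $10,668.80.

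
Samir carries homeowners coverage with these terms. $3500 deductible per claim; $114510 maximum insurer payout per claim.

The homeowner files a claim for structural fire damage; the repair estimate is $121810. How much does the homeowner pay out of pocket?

After the deductible, $121810 − $3500 = $118310 remains.
Since $118310 > $114510, the payout is capped at $114510.
Out of pocket: $121810 − $114510 = $7300.

$7300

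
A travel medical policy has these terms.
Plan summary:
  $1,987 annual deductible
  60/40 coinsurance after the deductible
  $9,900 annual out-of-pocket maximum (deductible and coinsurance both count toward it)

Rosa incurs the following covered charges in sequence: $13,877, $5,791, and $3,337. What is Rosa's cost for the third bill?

$840.60

Claim 1 — $13,877: $1,987 to deductible, leaving $11,890; traveler's 40% is $4,756. Traveler pays $6,743; OOP now $6,743.
Claim 2 — $5,791: 40% coinsurance on $5,791 = $2,316.40. Traveler owes $2,316.40 (running OOP $9,059.40).
Claim 3 — $3,337: 40% coinsurance on $3,337 = $1,334.80. That would push OOP to $10,394.20, over the $9,900 cap, so traveler pays $9,900 − $9,059.40 = $840.60.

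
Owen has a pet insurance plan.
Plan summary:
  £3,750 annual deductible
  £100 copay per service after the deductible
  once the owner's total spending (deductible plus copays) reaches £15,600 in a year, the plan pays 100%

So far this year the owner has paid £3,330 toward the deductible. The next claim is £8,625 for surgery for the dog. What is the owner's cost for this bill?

Deductible still to meet: £3,750 − £3,330 = £420.
That leaves £8,625 − £420 = £8,205 for the copay.
Copay on this service: £100.
So the owner owes £420 + £100 = £520 before any cap.
Total out-of-pocket so far would be £3,330 + £520 = £3,850, below the £15,600 cap — no reduction.

£520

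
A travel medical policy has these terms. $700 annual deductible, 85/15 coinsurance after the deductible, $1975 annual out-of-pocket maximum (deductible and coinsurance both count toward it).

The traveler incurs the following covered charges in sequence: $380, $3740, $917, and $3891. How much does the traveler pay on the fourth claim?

$583.65

#1 ($380): fully absorbed by the deductible. Traveler pays $380; OOP now $380.
#2 ($3740): $320 finishes the deductible; $3420 goes to coinsurance; traveler's 15% is $513. Traveler pays $833; OOP now $1213.
#3 ($917): deductible met; 15% of $917 = $137.55. Cost to traveler: $137.55. OOP to date $1350.55.
#4 ($3891): 15% coinsurance on $3891 = $583.65. Traveler owes $583.65 (running OOP $1934.20).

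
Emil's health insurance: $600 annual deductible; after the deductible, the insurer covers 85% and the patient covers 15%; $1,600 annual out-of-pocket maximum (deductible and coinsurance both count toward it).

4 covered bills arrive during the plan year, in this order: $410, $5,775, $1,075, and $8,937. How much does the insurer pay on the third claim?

Bill 1, $410: fully absorbed by the deductible. Patient pays $410; OOP now $410. Plan pays $410 − $410 = $0.
Bill 2, $5,775: deductible takes $190, $5,585 remains; patient's 15% is $837.75. Patient pays $1,027.75; OOP now $1,437.75. Plan pays $5,775 − $1,027.75 = $4,747.25.
Bill 3, $1,075: deductible met; 15% of $1,075 = $161.25. Patient pays $161.25; OOP now $1,599. Plan pays $1,075 − $161.25 = $913.75.

$913.75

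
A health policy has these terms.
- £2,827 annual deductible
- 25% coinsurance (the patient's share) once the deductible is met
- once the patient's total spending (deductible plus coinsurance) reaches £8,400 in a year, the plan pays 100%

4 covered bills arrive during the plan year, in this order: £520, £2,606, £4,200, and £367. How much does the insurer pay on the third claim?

#1 (£520): entire amount goes to the deductible. Patient pays £520; OOP now £520. Insurer: £520 − £520 = £0.
#2 (£2,606): deductible takes £2,307, £299 remains; 25% of £299 = £74.75. Cost to patient: £2,381.75. OOP to date £2,901.75. Insurer: £2,606 − £2,381.75 = £224.25.
#3 (£4,200): deductible already satisfied, so patient's share is 25% × £4,200 = £1,050. Patient owes £1,050 (running OOP £3,951.75). Plan pays £4,200 − £1,050 = £3,150.

£3,150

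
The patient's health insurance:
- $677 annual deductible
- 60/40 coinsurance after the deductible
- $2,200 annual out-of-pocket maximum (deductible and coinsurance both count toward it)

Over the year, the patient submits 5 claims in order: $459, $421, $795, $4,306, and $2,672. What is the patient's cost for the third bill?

$318

#1 ($459): fully absorbed by the deductible. Patient pays $459; OOP now $459.
#2 ($421): $218 finishes the deductible; $203 goes to coinsurance; patient's 40% is $81.20. Patient pays $299.20; OOP now $758.20.
#3 ($795): 40% coinsurance on $795 = $318. Cost to patient: $318. OOP to date $1,076.20.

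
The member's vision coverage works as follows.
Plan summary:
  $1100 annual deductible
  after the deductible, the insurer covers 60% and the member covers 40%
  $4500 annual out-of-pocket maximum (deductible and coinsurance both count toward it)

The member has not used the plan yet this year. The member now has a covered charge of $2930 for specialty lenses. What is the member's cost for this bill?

Nothing has been paid toward the $1100 deductible, so the first $1100 of this charge is applied there.
After the $1100 deductible portion, $2930 − $1100 = $1830 is subject to coinsurance.
Coinsurance: $1830 × 40% = $732.
Member responsibility before any cap: $1100 + $732 = $1832.
Cumulative spending $0 + $1832 = $1832 stays under the $4500 maximum.

$1832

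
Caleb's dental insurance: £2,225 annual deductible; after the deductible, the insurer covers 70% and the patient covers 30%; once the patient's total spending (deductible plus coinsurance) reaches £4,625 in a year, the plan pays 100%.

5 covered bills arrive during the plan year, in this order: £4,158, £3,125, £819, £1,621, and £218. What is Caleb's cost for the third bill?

Claim 1 (£4,158): deductible takes £2,225, £1,933 remains; coinsurance £1,933 × 30% = £579.90. Cost to patient: £2,804.90. OOP to date £2,804.90.
Claim 2 (£3,125): deductible met; 30% of £3,125 = £937.50. Patient owes £937.50 (running OOP £3,742.40).
Claim 3 (£819): deductible already satisfied, so patient's share is 30% × £819 = £245.70. Patient owes £245.70 (running OOP £3,988.10).

£245.70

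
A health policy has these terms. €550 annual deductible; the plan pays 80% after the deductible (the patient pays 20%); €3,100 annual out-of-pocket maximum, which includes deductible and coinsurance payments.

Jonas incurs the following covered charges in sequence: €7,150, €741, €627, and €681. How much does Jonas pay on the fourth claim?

€136.20

#1 (€7,150): deductible takes €550, €6,600 remains; coinsurance €6,600 × 20% = €1,320. Patient owes €1,870 (running OOP €1,870).
#2 (€741): deductible met; 20% of €741 = €148.20. Patient owes €148.20 (running OOP €2,018.20).
#3 (€627): 20% coinsurance on €627 = €125.40. Patient pays €125.40; OOP now €2,143.60.
#4 (€681): deductible already satisfied, so patient's share is 20% × €681 = €136.20. Patient owes €136.20 (running OOP €2,279.80).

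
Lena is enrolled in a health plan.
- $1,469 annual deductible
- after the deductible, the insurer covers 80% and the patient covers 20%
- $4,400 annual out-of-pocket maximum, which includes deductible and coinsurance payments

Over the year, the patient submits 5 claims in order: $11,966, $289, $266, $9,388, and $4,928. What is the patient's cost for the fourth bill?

Claim 1 ($11,966): deductible takes $1,469, $10,497 remains; patient's 20% is $2,099.40. Patient owes $3,568.40 (running OOP $3,568.40).
Claim 2 ($289): deductible met; 20% of $289 = $57.80. Patient owes $57.80 (running OOP $3,626.20).
Claim 3 ($266): deductible met; 20% of $266 = $53.20. Patient pays $53.20; OOP now $3,679.40.
Claim 4 ($9,388): 20% coinsurance on $9,388 = $1,877.60. OOP would hit $5,557 > $4,400, so the cap limits the patient to $4,400 − $3,679.40 = $720.60.

$720.60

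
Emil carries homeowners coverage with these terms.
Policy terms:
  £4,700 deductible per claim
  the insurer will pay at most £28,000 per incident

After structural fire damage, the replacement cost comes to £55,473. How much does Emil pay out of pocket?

£27,473

Subtract the deductible: £55,473 − £4,700 = £50,773.
£50,773 exceeds the £28,000 limit, so the insurer pays the limit: £28,000.
Out of pocket: £55,473 − £28,000 = £27,473.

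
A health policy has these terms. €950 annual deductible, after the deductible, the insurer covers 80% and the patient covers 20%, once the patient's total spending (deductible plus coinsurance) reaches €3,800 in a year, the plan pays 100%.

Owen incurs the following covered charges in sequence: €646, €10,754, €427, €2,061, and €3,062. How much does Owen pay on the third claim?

Bill 1, €646: all of it applies to the deductible. Patient pays €646; OOP now €646.
Bill 2, €10,754: €304 to deductible, leaving €10,450; coinsurance €10,450 × 20% = €2,090. Patient owes €2,394 (running OOP €3,040).
Bill 3, €427: 20% coinsurance on €427 = €85.40. Patient owes €85.40 (running OOP €3,125.40).

€85.40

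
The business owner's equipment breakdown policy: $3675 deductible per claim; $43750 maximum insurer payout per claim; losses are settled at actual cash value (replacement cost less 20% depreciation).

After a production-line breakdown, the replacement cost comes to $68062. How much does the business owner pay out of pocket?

Actual cash value after 20% depreciation: $68062 × 80% = $54449.60.
Subtract the deductible: $54449.60 − $3675 = $50774.60.
The $43750 per-incident cap binds; insurer pays $43750.
Business owner's share is the uncovered remainder: $68062 − $43750 = $24312.

$24312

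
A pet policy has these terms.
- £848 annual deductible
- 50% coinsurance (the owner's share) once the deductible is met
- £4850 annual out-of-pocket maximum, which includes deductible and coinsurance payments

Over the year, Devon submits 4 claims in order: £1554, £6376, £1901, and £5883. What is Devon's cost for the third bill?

Claim 1 (£1554): deductible takes £848, £706 remains; owner's 50% is £353. Cost to owner: £1201. OOP to date £1201.
Claim 2 (£6376): deductible already satisfied, so owner's share is 50% × £6376 = £3188. Owner owes £3188 (running OOP £4389).
Claim 3 (£1901): deductible already satisfied, so owner's share is 50% × £1901 = £950.50. Adding that to £4389 gives £5339.50, past the £4850 cap; owner pays only £4850 − £4389 = £461.

£461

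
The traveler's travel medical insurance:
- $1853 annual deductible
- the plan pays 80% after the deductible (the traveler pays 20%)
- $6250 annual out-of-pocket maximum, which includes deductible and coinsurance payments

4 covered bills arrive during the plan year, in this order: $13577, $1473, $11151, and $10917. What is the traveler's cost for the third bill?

$1757.60

Claim 1 ($13577): $1853 finishes the deductible; $11724 goes to coinsurance; coinsurance $11724 × 20% = $2344.80. Traveler owes $4197.80 (running OOP $4197.80).
Claim 2 ($1473): deductible met; 20% of $1473 = $294.60. Traveler owes $294.60 (running OOP $4492.40).
Claim 3 ($11151): deductible met; 20% of $11151 = $2230.20. Adding that to $4492.40 gives $6722.60, past the $6250 cap; traveler pays only $6250 − $4492.40 = $1757.60.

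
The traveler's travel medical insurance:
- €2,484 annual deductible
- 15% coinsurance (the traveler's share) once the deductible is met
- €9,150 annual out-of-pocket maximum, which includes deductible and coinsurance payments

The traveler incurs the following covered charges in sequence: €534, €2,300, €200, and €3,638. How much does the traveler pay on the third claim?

€30

Claim 1 — €534: fully absorbed by the deductible. Traveler owes €534 (running OOP €534).
Claim 2 — €2,300: €1,950 to deductible, leaving €350; traveler's 15% is €52.50. Cost to traveler: €2,002.50. OOP to date €2,536.50.
Claim 3 — €200: 15% coinsurance on €200 = €30. Cost to traveler: €30. OOP to date €2,566.50.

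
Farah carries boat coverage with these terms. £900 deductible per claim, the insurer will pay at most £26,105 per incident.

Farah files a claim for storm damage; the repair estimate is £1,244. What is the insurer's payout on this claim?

£344

After the deductible, £1,244 − £900 = £344 remains.
£344 ≤ £26,105, so the limit doesn't bind; insurer pays £344.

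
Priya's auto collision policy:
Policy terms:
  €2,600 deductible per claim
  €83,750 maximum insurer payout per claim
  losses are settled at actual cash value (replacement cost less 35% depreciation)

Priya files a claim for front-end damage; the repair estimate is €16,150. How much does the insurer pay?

Actual cash value after 35% depreciation: €16,150 × 65% = €10,497.50.
Less the €2,600 deductible: €10,497.50 − €2,600 = €7,897.50.
That's under the €83,750 cap, so the insurer reimburses the full €7,897.50.

€7,897.50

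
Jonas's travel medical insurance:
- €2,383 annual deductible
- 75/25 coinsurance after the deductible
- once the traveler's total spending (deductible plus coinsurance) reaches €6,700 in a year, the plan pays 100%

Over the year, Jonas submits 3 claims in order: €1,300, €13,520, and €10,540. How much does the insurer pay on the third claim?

€9,332.25

Claim 1 (€1,300): fully absorbed by the deductible. Traveler owes €1,300 (running OOP €1,300). Plan pays €1,300 − €1,300 = €0.
Claim 2 (€13,520): €1,083 to deductible, leaving €12,437; traveler's 25% is €3,109.25. Cost to traveler: €4,192.25. OOP to date €5,492.25. Plan pays €13,520 − €4,192.25 = €9,327.75.
Claim 3 (€10,540): deductible met; 25% of €10,540 = €2,635. That would push OOP to €8,127.25, over the €6,700 cap, so traveler pays €6,700 − €5,492.25 = €1,207.75. Insurer: €10,540 − €1,207.75 = €9,332.25.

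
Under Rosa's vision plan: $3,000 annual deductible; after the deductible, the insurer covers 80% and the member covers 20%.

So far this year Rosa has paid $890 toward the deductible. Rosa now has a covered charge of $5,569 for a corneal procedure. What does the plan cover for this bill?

$2,767.20

Remaining deductible: $3,000 − $890 = $2,110.
After the $2,110 deductible portion, $5,569 − $2,110 = $3,459 is subject to coinsurance.
Member's 20% share of $3,459 is $691.80.
So the member owes $2,110 + $691.80 = $2,801.80.
The plan picks up $5,569 − $2,801.80 = $2,767.20.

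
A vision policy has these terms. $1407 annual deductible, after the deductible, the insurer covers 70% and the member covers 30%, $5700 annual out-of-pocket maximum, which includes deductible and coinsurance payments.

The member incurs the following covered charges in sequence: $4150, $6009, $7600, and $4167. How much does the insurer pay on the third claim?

$5932.60

#1 ($4150): $1407 to deductible, leaving $2743; 30% of $2743 = $822.90. Member owes $2229.90 (running OOP $2229.90). Insurer: $4150 − $2229.90 = $1920.10.
#2 ($6009): 30% coinsurance on $6009 = $1802.70. Member pays $1802.70; OOP now $4032.60. Insurer: $6009 − $1802.70 = $4206.30.
#3 ($7600): 30% coinsurance on $7600 = $2280. That would push OOP to $6312.60, over the $5700 cap, so member pays $5700 − $4032.60 = $1667.40. Plan pays $7600 − $1667.40 = $5932.60.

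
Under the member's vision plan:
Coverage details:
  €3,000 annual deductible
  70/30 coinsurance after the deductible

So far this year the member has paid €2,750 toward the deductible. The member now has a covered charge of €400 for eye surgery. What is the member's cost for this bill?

€295

Remaining deductible: €3,000 − €2,750 = €250.
That leaves €400 − €250 = €150 for coinsurance.
Coinsurance: €150 × 30% = €45.
Member responsibility: €250 + €45 = €295.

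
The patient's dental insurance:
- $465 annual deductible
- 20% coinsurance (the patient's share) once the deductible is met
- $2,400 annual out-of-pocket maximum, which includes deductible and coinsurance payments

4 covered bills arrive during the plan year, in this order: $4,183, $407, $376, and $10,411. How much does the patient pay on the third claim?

$75.20

Bill 1, $4,183: deductible takes $465, $3,718 remains; patient's 20% is $743.60. Cost to patient: $1,208.60. OOP to date $1,208.60.
Bill 2, $407: deductible met; 20% of $407 = $81.40. Patient pays $81.40; OOP now $1,290.
Bill 3, $376: deductible met; 20% of $376 = $75.20. Cost to patient: $75.20. OOP to date $1,365.20.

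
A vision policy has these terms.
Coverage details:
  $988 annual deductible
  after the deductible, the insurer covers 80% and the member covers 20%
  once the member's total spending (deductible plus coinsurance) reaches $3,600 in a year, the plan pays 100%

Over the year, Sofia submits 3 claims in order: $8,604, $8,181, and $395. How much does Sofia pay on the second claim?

$1,088.80

#1 ($8,604): $988 to deductible, leaving $7,616; member's 20% is $1,523.20. Member owes $2,511.20 (running OOP $2,511.20).
#2 ($8,181): deductible met; 20% of $8,181 = $1,636.20. OOP would hit $4,147.40 > $3,600, so the cap limits the member to $3,600 − $2,511.20 = $1,088.80.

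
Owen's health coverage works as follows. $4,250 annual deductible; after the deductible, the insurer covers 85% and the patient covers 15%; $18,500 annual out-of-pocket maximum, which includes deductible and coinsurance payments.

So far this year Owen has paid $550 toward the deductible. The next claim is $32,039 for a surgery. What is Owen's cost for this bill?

$7,950.85

$550 of the $4,250 deductible is already met, leaving $3,700.
After the $3,700 deductible portion, $32,039 − $3,700 = $28,339 is subject to coinsurance.
Patient's 15% share of $28,339 is $4,250.85.
That puts the patient's cost at $3,700 + $4,250.85 = $7,950.85 before any cap.
Total out-of-pocket so far would be $550 + $7,950.85 = $8,500.85, below the $18,500 cap — no reduction.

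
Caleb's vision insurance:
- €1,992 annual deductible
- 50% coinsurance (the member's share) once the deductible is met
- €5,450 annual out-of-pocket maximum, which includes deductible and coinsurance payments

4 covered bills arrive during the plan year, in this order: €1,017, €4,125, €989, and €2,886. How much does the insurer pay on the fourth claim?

Bill 1, €1,017: all of it applies to the deductible. Member pays €1,017; OOP now €1,017. Plan pays €1,017 − €1,017 = €0.
Bill 2, €4,125: deductible takes €975, €3,150 remains; 50% of €3,150 = €1,575. Cost to member: €2,550. OOP to date €3,567. Plan pays €4,125 − €2,550 = €1,575.
Bill 3, €989: 50% coinsurance on €989 = €494.50. Member owes €494.50 (running OOP €4,061.50). Plan pays €989 − €494.50 = €494.50.
Bill 4, €2,886: deductible met; 50% of €2,886 = €1,443. Adding that to €4,061.50 gives €5,504.50, past the €5,450 cap; member pays only €5,450 − €4,061.50 = €1,388.50. Plan pays €2,886 − €1,388.50 = €1,497.50.

€1,497.50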